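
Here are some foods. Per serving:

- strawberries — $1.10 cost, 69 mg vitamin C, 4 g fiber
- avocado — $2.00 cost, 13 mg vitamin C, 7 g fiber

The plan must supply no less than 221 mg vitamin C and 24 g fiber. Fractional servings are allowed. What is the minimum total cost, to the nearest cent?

For a min-cost LP with two ≥-constraints, a basic feasible solution has at most two positive variables.
strawberries only: max(221/69, 24/4) = 6 servings → $6.60.
avocado only: max(221/13, 24/7) = 17 servings → $34.00.
strawberries + avocado with both tight: 2.865 servings and 1.791 servings → $6.73.
The minimum over all feasible corners is $6.60.

$6.60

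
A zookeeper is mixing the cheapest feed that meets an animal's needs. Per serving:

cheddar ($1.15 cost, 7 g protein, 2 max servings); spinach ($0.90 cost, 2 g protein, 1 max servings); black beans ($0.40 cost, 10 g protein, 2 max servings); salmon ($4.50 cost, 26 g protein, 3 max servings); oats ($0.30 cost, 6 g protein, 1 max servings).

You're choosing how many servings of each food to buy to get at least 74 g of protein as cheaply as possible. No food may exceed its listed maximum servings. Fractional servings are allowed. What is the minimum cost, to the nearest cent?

Cost per g of protein: black beans $0.0400, oats $0.0500, cheddar $0.1643, salmon $0.1731, spinach $0.4500.
Take 2 servings of black beans: +20.0 g protein for $0.80 (total $0.80, still need 54.0 g).
Take 1 serving of oats: +6.0 g protein for $0.30 (total $1.10, still need 48.0 g).
Take 2 servings of cheddar: +14.0 g protein for $2.30 (total $3.40, still need 34.0 g).
Take 1.308 servings of salmon: +34.0 g protein for $5.88 (total $9.28, still need 0.0 g).
Greedy by cheapest-per-g is optimal for a single linear constraint, so the minimum cost is $9.28.

$9.28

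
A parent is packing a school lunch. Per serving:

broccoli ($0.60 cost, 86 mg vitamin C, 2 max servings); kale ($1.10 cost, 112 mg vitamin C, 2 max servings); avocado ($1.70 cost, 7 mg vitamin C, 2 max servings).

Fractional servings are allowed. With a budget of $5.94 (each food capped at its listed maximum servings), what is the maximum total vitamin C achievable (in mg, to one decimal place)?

Vitamin C per dollar: broccoli 143.3, kale 101.8, avocado 4.118.
Take 2 servings of broccoli: spends $1.20, +172.0 mg vitamin C (running total 172.0 mg).
Take 2 servings of kale: spends $2.20, +224.0 mg vitamin C (running total 396.0 mg).
Take 1.494 servings of avocado: spends $2.54, +10.5 mg vitamin C (running total 406.5 mg).
Filling greedily by vitamin C-per-dollar is optimal for one linear limit, giving 406.5 mg.

406.5 mg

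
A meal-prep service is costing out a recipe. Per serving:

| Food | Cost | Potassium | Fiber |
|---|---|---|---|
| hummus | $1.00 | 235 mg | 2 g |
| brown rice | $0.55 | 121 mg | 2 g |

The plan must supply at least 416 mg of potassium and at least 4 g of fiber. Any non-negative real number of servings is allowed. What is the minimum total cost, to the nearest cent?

$1.79

Minimising a linear cost over {potassium ≥ 416, fiber ≥ 4, servings ≥ 0} — the optimum is at a vertex, using one or two foods.
hummus only: max(416/235, 4/2) = 2 servings → $2.00.
brown rice only: max(416/121, 4/2) = 3.438 servings → $1.89.
hummus + brown rice with both tight: 1.526 servings and 0.4737 servings → $1.79.
Cheapest feasible corner: $1.79.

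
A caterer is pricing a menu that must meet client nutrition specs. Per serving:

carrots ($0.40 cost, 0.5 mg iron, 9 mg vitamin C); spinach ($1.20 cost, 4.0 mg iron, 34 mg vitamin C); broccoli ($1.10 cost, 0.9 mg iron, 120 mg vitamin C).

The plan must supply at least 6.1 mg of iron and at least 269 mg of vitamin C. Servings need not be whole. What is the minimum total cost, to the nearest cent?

This is a tiny linear program; its minimum lies at a vertex of the feasible set. List the vertices and price them.
carrots only: max(6.1/0.5, 269/9) = 29.89 servings → $11.96.
spinach only: max(6.1/4.0, 269/34) = 7.912 servings → $9.49.
broccoli only: max(6.1/0.9, 269/120) = 6.778 servings → $7.46.
carrots + spinach: intersection lies outside the first quadrant.
carrots + broccoli with both tight: 9.439 servings and 1.534 servings → $5.46.
spinach + broccoli with both tight: 1.09 servings and 1.933 servings → $3.43.
The minimum over all feasible corners is $3.43.

$3.43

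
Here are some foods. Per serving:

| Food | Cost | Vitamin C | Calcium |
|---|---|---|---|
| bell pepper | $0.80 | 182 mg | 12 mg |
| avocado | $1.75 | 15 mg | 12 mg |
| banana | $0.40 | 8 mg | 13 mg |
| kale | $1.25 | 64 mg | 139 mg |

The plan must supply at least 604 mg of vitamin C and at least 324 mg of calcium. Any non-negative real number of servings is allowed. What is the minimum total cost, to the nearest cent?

Compare the cost at each extreme point of the feasible region.
bell pepper only: max(604/182, 324/12) = 27 servings → $21.60.
avocado only: max(604/15, 324/12) = 40.27 servings → $70.47.
banana only: max(604/8, 324/13) = 75.5 servings → $30.20.
kale only: max(604/64, 324/139) = 9.438 servings → $11.80.
bell pepper + avocado with both tight: 1.192 servings and 25.81 servings → $46.12.
bell pepper + banana with both tight: 2.317 servings and 22.78 servings → $10.97.
bell pepper + kale with both tight: 2.577 servings and 2.108 servings → $4.70.
avocado + banana: the both-tight solution has a negative serving — not a feasible corner.
avocado + kale with both targets exact would need a negative amount; discard.
banana + kale: intersection lies outside the first quadrant.
Cheapest feasible corner: $4.70.

$4.70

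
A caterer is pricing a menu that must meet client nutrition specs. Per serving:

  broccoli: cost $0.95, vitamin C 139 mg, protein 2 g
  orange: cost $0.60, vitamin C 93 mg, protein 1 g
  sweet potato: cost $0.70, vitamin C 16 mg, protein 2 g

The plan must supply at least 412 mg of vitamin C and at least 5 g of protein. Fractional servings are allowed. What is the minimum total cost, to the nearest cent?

$2.72

Check every corner: each single food scaled to meet both minima, and each pair solved so both constraints bind.
broccoli only: max(412/139, 5/2) = 2.964 servings → $2.82.
orange only: max(412/93, 5/1) = 5 servings → $3.00.
sweet potato only: max(412/16, 5/2) = 25.75 servings → $18.02.
broccoli + orange with both tight: 1.128 servings and 2.745 servings → $2.72.
broccoli + sweet potato with both targets exact would need a negative amount; discard.
orange + sweet potato with both tight: 4.376 servings and 0.3118 servings → $2.84.
The minimum over all feasible corners is $2.72.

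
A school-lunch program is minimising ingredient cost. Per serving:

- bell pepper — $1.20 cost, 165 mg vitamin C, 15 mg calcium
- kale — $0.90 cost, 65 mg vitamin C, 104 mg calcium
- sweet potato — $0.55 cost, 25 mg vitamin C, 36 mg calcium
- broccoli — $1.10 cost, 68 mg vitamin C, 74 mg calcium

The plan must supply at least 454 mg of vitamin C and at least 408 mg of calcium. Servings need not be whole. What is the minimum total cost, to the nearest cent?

$4.90

An LP optimum is at a vertex; with two nutrient constraints at most two foods are used. Check each candidate.
bell pepper only: max(454/165, 408/15) = 27.2 servings → $32.64.
kale only: max(454/65, 408/104) = 6.985 servings → $6.29.
sweet potato only: max(454/25, 408/36) = 18.16 servings → $9.99.
broccoli only: max(454/68, 408/74) = 6.676 servings → $7.34.
bell pepper + kale with both tight: 1.279 servings and 3.739 servings → $4.90.
bell pepper + sweet potato with both tight: 1.104 servings and 10.87 servings → $7.31.
bell pepper + broccoli with both tight: 0.523 servings and 5.408 servings → $6.58.
kale + sweet potato: the both-tight solution has a negative serving — not a feasible corner.
kale + broccoli: intersection lies outside the first quadrant.
sweet potato + broccoli with both targets exact would need a negative amount; discard.
The minimum over all feasible corners is $4.90.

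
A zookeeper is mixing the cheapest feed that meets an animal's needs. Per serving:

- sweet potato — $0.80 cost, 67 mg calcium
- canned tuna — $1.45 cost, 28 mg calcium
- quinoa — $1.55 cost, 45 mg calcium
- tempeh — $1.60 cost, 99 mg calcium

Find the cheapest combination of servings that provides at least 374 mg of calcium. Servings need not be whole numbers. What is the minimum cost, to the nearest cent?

$4.47

Cost per mg of calcium: sweet potato $0.0119, tempeh $0.0162, quinoa $0.0344, canned tuna $0.0518.
With no serving limits, use only sweet potato: 374 mg / 67 mg = 5.582 servings × $0.80 = $4.47.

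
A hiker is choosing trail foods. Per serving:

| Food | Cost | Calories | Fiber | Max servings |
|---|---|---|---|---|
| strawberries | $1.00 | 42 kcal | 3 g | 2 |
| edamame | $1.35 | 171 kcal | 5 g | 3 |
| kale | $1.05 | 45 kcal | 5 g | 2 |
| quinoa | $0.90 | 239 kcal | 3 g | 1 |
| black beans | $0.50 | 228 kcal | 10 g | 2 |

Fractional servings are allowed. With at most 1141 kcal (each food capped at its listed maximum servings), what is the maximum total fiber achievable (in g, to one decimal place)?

Fiber per kcal: kale 0.1111, strawberries 0.07143, black beans 0.04386, edamame 0.02924, quinoa 0.01255.
Take 2 servings of kale: uses 90 kcal, +10.0 g fiber (running total 10.0 g).
Take 2 servings of strawberries: uses 84 kcal, +6.0 g fiber (running total 16.0 g).
Take 2 servings of black beans: uses 456 kcal, +20.0 g fiber (running total 36.0 g).
Take 2.988 servings of edamame: uses 511 kcal, +14.9 g fiber (running total 50.9 g).
Filling greedily by fiber-per-kcal is optimal for one linear limit, giving 50.9 g.

50.9 g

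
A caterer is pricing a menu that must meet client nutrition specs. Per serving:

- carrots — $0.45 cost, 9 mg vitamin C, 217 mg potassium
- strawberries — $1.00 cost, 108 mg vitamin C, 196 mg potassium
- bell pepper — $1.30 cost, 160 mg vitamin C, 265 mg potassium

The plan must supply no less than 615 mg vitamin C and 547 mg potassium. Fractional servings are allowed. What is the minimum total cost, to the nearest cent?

$5.00

At the optimum either one food covers both requirements or two foods hit both targets exactly; no other combination can be cheaper.
carrots only: max(615/9, 547/217) = 68.33 servings → $30.75.
strawberries only: max(615/108, 547/196) = 5.694 servings → $5.69.
bell pepper only: max(615/160, 547/265) = 3.844 servings → $5.00.
carrots + strawberries with both targets exact would need a negative amount; discard.
carrots + bell pepper with both targets exact would need a negative amount; discard.
strawberries + bell pepper: the both-tight solution has a negative serving — not a feasible corner.
The minimum over all feasible corners is $5.00.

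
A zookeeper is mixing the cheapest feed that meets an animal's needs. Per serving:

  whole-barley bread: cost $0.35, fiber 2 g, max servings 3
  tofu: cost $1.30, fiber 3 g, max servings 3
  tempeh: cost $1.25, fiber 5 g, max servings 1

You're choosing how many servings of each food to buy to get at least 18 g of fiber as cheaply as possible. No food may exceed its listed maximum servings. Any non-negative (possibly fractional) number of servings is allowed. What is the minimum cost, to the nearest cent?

$5.33

Cost per g of fiber: whole-barley bread $0.1750, tempeh $0.2500, tofu $0.4333.
Take 3 servings of whole-barley bread: +6.0 g fiber for $1.05 (total $1.05, still need 12.0 g).
Take 1 serving of tempeh: +5.0 g fiber for $1.25 (total $2.30, still need 7.0 g).
Take 2.333 servings of tofu: +7.0 g fiber for $3.03 (total $5.33, still need 0.0 g).
Filling from the cheapest source first is optimal under one linear minimum: $5.33.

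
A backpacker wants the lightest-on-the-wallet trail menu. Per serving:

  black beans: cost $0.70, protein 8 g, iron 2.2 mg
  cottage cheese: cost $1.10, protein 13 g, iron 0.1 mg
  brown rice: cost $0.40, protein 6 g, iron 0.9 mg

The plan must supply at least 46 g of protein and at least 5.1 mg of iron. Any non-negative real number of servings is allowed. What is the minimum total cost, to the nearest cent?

$3.07

An LP optimum is at a vertex; with two nutrient constraints at most two foods are used. Check each candidate.
black beans only: max(46/8, 5.1/2.2) = 5.75 servings → $4.03.
cottage cheese only: max(46/13, 5.1/0.1) = 51 servings → $56.10.
brown rice only: max(46/6, 5.1/0.9) = 7.667 servings → $3.07.
black beans + cottage cheese with both tight: 2.219 servings and 2.173 servings → $3.94.
black beans + brown rice: intersection lies outside the first quadrant.
cottage cheese + brown rice with both tight: 0.973 servings and 5.559 servings → $3.29.
Cheapest feasible corner: $3.07.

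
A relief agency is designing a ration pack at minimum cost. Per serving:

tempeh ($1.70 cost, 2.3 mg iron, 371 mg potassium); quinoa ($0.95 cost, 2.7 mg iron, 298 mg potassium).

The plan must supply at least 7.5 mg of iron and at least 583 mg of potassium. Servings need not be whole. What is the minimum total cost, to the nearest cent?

$2.64

Compare the cost at each extreme point of the feasible region.
tempeh only: max(7.5/2.3, 583/371) = 3.261 servings → $5.54.
quinoa only: max(7.5/2.7, 583/298) = 2.778 servings → $2.64.
tempeh + quinoa with both targets exact would need a negative amount; discard.
The minimum over all feasible corners is $2.64.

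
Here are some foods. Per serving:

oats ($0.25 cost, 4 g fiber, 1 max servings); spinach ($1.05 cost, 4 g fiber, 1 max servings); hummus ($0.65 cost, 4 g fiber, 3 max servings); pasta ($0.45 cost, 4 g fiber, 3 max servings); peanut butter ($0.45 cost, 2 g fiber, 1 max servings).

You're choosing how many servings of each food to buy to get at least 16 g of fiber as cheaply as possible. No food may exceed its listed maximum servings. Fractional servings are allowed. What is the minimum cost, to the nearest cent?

Cost per g of fiber: oats $0.0625, pasta $0.1125, hummus $0.1625, peanut butter $0.2250, spinach $0.2625.
Take 1 serving of oats: +4.0 g fiber for $0.25 (total $0.25, still need 12.0 g).
Take 3 servings of pasta: +12.0 g fiber for $1.35 (total $1.60, still need 0.0 g).
Filling from the cheapest source first is optimal under one linear minimum: $1.60.

$1.60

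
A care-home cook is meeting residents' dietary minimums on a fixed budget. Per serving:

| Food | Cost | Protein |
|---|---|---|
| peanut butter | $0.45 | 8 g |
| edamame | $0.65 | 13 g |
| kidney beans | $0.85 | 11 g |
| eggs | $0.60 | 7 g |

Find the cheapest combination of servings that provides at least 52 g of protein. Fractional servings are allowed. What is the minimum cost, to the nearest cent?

Cost per g of protein: edamame $0.0500, peanut butter $0.0563, kidney beans $0.0773, eggs $0.0857.
With no serving limits, use only edamame: 52 g / 13 g = 4 servings × $0.65 = $2.60.

$2.60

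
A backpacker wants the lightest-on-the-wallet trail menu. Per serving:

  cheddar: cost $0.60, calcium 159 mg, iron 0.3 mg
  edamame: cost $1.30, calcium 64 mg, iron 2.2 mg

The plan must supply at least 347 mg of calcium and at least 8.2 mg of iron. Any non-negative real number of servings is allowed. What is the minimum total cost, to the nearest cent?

With two linear requirements the optimum uses one or two foods; enumerate the corners.
cheddar only: max(347/159, 8.2/0.3) = 27.33 servings → $16.40.
edamame only: max(347/64, 8.2/2.2) = 5.422 servings → $7.05.
cheddar + edamame with both tight: 0.7217 servings and 3.629 servings → $5.15.
The minimum over all feasible corners is $5.15.

$5.15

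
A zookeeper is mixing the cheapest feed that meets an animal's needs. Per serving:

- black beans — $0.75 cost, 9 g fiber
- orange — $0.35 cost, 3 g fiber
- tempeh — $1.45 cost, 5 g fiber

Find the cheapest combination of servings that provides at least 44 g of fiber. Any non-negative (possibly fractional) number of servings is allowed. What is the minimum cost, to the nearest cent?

$3.67

Cost per g of fiber: black beans $0.0833, orange $0.1167, tempeh $0.2900.
With no serving limits, use only black beans: 44 g / 9 g = 4.889 servings × $0.75 = $3.67.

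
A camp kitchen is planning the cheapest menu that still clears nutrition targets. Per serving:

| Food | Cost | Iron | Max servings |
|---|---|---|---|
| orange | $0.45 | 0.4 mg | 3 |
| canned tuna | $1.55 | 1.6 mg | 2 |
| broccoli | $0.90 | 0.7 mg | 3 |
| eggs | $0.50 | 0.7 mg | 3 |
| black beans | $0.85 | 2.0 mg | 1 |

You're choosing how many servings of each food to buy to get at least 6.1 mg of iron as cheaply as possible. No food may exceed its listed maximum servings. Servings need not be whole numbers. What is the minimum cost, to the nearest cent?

$4.29

Cost per mg of iron: black beans $0.4250, eggs $0.7143, canned tuna $0.9688, orange $1.1250, broccoli $1.2857.
Take 1 serving of black beans: +2.0 mg iron for $0.85 (total $0.85, still need 4.1 mg).
Take 3 servings of eggs: +2.1 mg iron for $1.50 (total $2.35, still need 2.0 mg).
Take 1.25 servings of canned tuna: +2.0 mg iron for $1.94 (total $4.29, still need 0.0 mg).
Greedy by cheapest-per-mg is optimal for a single linear constraint, so the minimum cost is $4.29.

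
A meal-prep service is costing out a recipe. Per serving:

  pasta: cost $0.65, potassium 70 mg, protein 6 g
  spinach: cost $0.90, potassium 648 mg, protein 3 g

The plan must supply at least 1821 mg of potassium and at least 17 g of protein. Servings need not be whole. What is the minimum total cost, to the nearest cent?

$3.36

Minimising a linear cost over {potassium ≥ 1821, protein ≥ 17, servings ≥ 0} — the optimum is at a vertex, using one or two foods.
pasta only: max(1821/70, 17/6) = 26.01 servings → $16.91.
spinach only: max(1821/648, 17/3) = 5.667 servings → $5.10.
pasta + spinach with both tight: 1.51 servings and 2.647 servings → $3.36.
The minimum over all feasible corners is $3.36.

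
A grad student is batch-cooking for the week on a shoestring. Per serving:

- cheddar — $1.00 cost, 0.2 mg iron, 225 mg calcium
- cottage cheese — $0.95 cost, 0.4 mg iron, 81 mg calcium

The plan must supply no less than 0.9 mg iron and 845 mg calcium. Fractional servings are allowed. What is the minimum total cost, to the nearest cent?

An LP optimum is at a vertex; with two nutrient constraints at most two foods are used. Check each candidate.
cheddar only: max(0.9/0.2, 845/225) = 4.5 servings → $4.50.
cottage cheese only: max(0.9/0.4, 845/81) = 10.43 servings → $9.91.
cheddar + cottage cheese with both tight: 3.592 servings and 0.4539 servings → $4.02.
So the least-cost plan costs $4.02.

$4.02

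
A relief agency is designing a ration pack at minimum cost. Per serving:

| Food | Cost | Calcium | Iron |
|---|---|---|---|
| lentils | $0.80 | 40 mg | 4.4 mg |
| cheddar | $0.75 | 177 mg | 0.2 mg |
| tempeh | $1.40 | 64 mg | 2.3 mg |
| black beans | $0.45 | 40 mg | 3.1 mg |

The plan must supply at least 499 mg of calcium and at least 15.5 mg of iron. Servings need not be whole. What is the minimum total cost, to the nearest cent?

With two linear requirements the optimum uses one or two foods; enumerate the corners.
lentils only: max(499/40, 15.5/4.4) = 12.47 servings → $9.98.
cheddar only: max(499/177, 15.5/0.2) = 77.5 servings → $58.12.
tempeh only: max(499/64, 15.5/2.3) = 7.797 servings → $10.92.
black beans only: max(499/40, 15.5/3.1) = 12.47 servings → $5.61.
lentils + cheddar with both tight: 3.43 servings and 2.044 servings → $4.28.
lentils + tempeh: the both-tight solution has a negative serving — not a feasible corner.
lentils + black beans: intersection lies outside the first quadrant.
cheddar + tempeh with both tight: 0.3949 servings and 6.705 servings → $9.68.
cheddar + black beans with both tight: 1.714 servings and 4.889 servings → $3.49.
tempeh + black beans: intersection lies outside the first quadrant.
The minimum over all feasible corners is $3.49.

$3.49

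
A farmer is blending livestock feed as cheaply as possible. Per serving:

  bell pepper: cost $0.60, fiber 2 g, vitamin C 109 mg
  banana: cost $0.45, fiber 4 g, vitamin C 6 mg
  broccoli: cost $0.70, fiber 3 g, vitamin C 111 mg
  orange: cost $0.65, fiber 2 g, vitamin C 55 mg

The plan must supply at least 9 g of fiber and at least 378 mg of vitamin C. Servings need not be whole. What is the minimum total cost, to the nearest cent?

$2.27

bell pepper only: max(9/2, 378/109) = 4.5 servings → $2.70.
banana only: max(9/4, 378/6) = 63 servings → $28.35.
broccoli only: max(9/3, 378/111) = 3.405 servings → $2.38.
orange only: max(9/2, 378/55) = 6.873 servings → $4.47.
bell pepper + banana with both tight: 3.439 servings and 0.5307 servings → $2.30.
bell pepper + broccoli with both tight: 1.286 servings and 2.143 servings → $2.27.
bell pepper + orange with both tight: 2.417 servings and 2.083 servings → $2.80.
banana + broccoli: intersection lies outside the first quadrant.
banana + orange: the both-tight solution has a negative serving — not a feasible corner.
broccoli + orange: the both-tight solution has a negative serving — not a feasible corner.
So the least-cost plan costs $2.27.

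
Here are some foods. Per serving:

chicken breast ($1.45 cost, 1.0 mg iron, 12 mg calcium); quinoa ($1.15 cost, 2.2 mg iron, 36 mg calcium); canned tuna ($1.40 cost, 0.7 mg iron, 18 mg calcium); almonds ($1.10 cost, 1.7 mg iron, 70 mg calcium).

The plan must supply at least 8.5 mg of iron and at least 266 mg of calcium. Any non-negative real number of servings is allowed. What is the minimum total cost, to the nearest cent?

An LP optimum is at a vertex; with two nutrient constraints at most two foods are used. Check each candidate.
chicken breast only: max(8.5/1.0, 266/12) = 22.17 servings → $32.14.
quinoa only: max(8.5/2.2, 266/36) = 7.389 servings → $8.50.
canned tuna only: max(8.5/0.7, 266/18) = 14.78 servings → $20.69.
almonds only: max(8.5/1.7, 266/70) = 5 servings → $5.50.
chicken breast + quinoa: the both-tight solution has a negative serving — not a feasible corner.
chicken breast + canned tuna: intersection lies outside the first quadrant.
chicken breast + almonds with both tight: 2.879 servings and 3.306 servings → $7.81.
quinoa + canned tuna: intersection lies outside the first quadrant.
quinoa + almonds with both tight: 1.539 servings and 3.009 servings → $5.08.
canned tuna + almonds with both tight: 7.761 servings and 1.804 servings → $12.85.
Cheapest feasible corner: $5.08.

$5.08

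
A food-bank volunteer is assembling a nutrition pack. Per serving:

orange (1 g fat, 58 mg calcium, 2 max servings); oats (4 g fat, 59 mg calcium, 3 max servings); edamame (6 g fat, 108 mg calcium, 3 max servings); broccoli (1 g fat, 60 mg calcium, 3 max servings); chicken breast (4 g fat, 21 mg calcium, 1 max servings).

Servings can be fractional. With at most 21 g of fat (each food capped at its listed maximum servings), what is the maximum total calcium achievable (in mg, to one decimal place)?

584.0 mg

Calcium per g fat: broccoli 60, orange 58, edamame 18, oats 14.75, chicken breast 5.25.
Take 3 servings of broccoli: uses 3 g fat, +180.0 mg calcium (running total 180.0 mg).
Take 2 servings of orange: uses 2 g fat, +116.0 mg calcium (running total 296.0 mg).
Take 2.667 servings of edamame: uses 16 g fat, +288.0 mg calcium (running total 584.0 mg).
Greedy by best ratio exhausts the fat allowance optimally: 584.0 mg.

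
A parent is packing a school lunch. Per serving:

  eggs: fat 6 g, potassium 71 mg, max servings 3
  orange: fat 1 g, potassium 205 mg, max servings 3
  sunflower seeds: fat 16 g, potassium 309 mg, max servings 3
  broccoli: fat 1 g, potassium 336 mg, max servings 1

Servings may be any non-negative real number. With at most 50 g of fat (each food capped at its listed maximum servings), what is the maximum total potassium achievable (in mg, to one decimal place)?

1839.4 mg

Potassium per g fat: broccoli 336, orange 205, sunflower seeds 19.31, eggs 11.83.
Take 1 serving of broccoli: uses 1 g fat, +336.0 mg potassium (running total 336.0 mg).
Take 3 servings of orange: uses 3 g fat, +615.0 mg potassium (running total 951.0 mg).
Take 2.875 servings of sunflower seeds: uses 46 g fat, +888.4 mg potassium (running total 1839.4 mg).
Greedy by best ratio exhausts the fat allowance optimally: 1839.4 mg.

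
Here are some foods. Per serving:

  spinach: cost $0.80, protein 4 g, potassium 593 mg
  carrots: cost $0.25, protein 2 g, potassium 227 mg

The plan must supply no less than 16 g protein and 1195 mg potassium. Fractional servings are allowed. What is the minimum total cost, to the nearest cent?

Minimising a linear cost over {protein ≥ 16, potassium ≥ 1195, servings ≥ 0} — the optimum is at a vertex, using one or two foods.
spinach only: max(16/4, 1195/593) = 4 servings → $3.20.
carrots only: max(16/2, 1195/227) = 8 servings → $2.00.
spinach + carrots: intersection lies outside the first quadrant.
The minimum over all feasible corners is $2.00.

$2.00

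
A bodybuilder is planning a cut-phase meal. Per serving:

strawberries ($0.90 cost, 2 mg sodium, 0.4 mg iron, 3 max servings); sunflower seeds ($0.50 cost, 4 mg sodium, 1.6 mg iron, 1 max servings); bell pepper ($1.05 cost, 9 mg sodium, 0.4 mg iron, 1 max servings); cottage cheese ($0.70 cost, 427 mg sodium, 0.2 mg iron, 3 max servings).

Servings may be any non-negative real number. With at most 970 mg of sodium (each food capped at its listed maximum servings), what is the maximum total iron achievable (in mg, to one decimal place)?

Iron per mg sodium: sunflower seeds 0.4, strawberries 0.2, bell pepper 0.04444, cottage cheese 0.0004684.
Take 1 serving of sunflower seeds: uses 4 mg sodium, +1.6 mg iron (running total 1.6 mg).
Take 3 servings of strawberries: uses 6 mg sodium, +1.2 mg iron (running total 2.8 mg).
Take 1 serving of bell pepper: uses 9 mg sodium, +0.4 mg iron (running total 3.2 mg).
Take 2.227 servings of cottage cheese: uses 951 mg sodium, +0.4 mg iron (running total 3.6 mg).
Filling greedily by iron-per-mg sodium is optimal for one linear limit, giving 3.6 mg.

3.6 mg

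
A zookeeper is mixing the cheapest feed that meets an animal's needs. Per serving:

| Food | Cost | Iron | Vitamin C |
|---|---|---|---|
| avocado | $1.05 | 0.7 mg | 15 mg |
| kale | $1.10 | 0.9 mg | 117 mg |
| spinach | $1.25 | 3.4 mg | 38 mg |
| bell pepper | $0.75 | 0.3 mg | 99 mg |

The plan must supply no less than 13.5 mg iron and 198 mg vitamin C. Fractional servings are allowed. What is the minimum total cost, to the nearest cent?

Compare the cost at each extreme point of the feasible region.
avocado only: max(13.5/0.7, 198/15) = 19.29 servings → $20.25.
kale only: max(13.5/0.9, 198/117) = 15 servings → $16.50.
spinach only: max(13.5/3.4, 198/38) = 5.211 servings → $6.51.
bell pepper only: max(13.5/0.3, 198/99) = 45 servings → $33.75.
avocado + kale with both targets exact would need a negative amount; discard.
avocado + spinach with both tight: 6.566 servings and 2.619 servings → $10.17.
avocado + bell pepper: intersection lies outside the first quadrant.
kale + spinach with both tight: 0.4406 servings and 3.854 servings → $5.30.
kale + bell pepper with both targets exact would need a negative amount; discard.
spinach + bell pepper with both tight: 3.927 servings and 0.4926 servings → $5.28.
Cheapest feasible corner: $5.28.

$5.28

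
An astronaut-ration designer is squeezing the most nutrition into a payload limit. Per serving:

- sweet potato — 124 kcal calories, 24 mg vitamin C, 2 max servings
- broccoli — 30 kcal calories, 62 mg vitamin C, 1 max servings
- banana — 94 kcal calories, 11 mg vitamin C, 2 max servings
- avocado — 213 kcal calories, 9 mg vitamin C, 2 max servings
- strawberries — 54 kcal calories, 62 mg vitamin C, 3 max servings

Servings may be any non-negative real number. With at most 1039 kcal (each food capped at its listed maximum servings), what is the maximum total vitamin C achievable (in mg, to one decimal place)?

335.4 mg

Vitamin C per kcal: broccoli 2.067, strawberries 1.148, sweet potato 0.1935, banana 0.117, avocado 0.04225.
Take 1 serving of broccoli: uses 30 kcal, +62.0 mg vitamin C (running total 62.0 mg).
Take 3 servings of strawberries: uses 162 kcal, +186.0 mg vitamin C (running total 248.0 mg).
Take 2 servings of sweet potato: uses 248 kcal, +48.0 mg vitamin C (running total 296.0 mg).
Take 2 servings of banana: uses 188 kcal, +22.0 mg vitamin C (running total 318.0 mg).
Take 1.93 servings of avocado: uses 411 kcal, +17.4 mg vitamin C (running total 335.4 mg).
Greedy by best ratio exhausts the calories allowance optimally: 335.4 mg.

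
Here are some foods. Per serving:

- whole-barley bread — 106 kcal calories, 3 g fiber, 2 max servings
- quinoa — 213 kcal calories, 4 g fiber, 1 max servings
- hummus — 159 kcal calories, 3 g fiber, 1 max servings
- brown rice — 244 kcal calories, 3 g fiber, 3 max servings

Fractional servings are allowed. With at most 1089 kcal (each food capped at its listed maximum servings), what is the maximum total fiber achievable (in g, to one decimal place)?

19.2 g

Fiber per kcal: whole-barley bread 0.0283, hummus 0.01887, quinoa 0.01878, brown rice 0.0123.
Take 2 servings of whole-barley bread: uses 212 kcal, +6.0 g fiber (running total 6.0 g).
Take 1 serving of hummus: uses 159 kcal, +3.0 g fiber (running total 9.0 g).
Take 1 serving of quinoa: uses 213 kcal, +4.0 g fiber (running total 13.0 g).
Take 2.07 servings of brown rice: uses 505 kcal, +6.2 g fiber (running total 19.2 g).
Greedy by best ratio exhausts the calories allowance optimally: 19.2 g.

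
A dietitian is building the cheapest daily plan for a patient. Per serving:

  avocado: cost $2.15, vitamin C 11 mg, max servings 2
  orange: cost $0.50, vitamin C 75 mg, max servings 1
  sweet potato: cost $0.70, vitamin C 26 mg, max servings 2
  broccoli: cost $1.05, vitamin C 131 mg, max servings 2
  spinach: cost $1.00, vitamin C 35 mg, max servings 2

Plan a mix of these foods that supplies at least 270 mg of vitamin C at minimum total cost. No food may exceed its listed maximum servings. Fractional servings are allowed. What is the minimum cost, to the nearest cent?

Cost per mg of vitamin C: orange $0.0067, broccoli $0.0080, sweet potato $0.0269, spinach $0.0286, avocado $0.1955.
Take 1 serving of orange: +75.0 mg vitamin C for $0.50 (total $0.50, still need 195.0 mg).
Take 1.489 servings of broccoli: +195.0 mg vitamin C for $1.56 (total $2.06, still need 0.0 mg).
Filling from the cheapest source first is optimal under one linear minimum: $2.06.

$2.06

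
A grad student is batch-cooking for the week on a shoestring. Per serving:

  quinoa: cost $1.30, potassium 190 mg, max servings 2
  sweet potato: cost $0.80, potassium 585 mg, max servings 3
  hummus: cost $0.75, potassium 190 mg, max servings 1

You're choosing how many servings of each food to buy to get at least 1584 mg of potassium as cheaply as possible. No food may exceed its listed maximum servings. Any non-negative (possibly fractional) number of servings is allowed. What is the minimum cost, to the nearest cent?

$2.17

Cost per mg of potassium: sweet potato $0.0014, hummus $0.0039, quinoa $0.0068.
Take 2.708 servings of sweet potato: +1584.0 mg potassium for $2.17 (total $2.17, still need 0.0 mg).
Greedy by cheapest-per-mg is optimal for a single linear constraint, so the minimum cost is $2.17.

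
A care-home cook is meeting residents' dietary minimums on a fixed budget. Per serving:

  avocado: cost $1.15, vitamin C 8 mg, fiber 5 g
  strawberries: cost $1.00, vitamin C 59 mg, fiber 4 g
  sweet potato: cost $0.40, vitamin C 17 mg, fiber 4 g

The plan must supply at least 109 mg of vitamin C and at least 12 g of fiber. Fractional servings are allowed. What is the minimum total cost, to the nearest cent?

$2.03

Check every corner: each single food scaled to meet both minima, and each pair solved so both constraints bind.
avocado only: max(109/8, 12/5) = 13.62 servings → $15.67.
strawberries only: max(109/59, 12/4) = 3 servings → $3.00.
sweet potato only: max(109/17, 12/4) = 6.412 servings → $2.56.
avocado + strawberries with both tight: 1.034 servings and 1.707 servings → $2.90.
avocado + sweet potato with both targets exact would need a negative amount; discard.
strawberries + sweet potato with both tight: 1.381 servings and 1.619 servings → $2.03.
The minimum over all feasible corners is $2.03.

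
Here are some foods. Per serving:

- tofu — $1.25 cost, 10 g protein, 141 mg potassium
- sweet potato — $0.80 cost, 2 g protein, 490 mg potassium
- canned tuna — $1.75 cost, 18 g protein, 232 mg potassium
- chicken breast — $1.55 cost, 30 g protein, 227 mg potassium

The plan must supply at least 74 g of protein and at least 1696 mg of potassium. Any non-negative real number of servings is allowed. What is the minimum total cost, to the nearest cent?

Compare the cost at each extreme point of the feasible region.
tofu only: max(74/10, 1696/141) = 12.03 servings → $15.04.
sweet potato only: max(74/2, 1696/490) = 37 servings → $29.60.
canned tuna only: max(74/18, 1696/232) = 7.31 servings → $12.79.
chicken breast only: max(74/30, 1696/227) = 7.471 servings → $11.58.
tofu + sweet potato with both tight: 7.117 servings and 1.413 servings → $10.03.
tofu + canned tuna with both targets exact would need a negative amount; discard.
tofu + chicken breast: intersection lies outside the first quadrant.
sweet potato + canned tuna with both tight: 1.599 servings and 3.933 servings → $8.16.
sweet potato + chicken breast with both tight: 2.392 servings and 2.307 servings → $5.49.
canned tuna + chicken breast: intersection lies outside the first quadrant.
The minimum over all feasible corners is $5.49.

$5.49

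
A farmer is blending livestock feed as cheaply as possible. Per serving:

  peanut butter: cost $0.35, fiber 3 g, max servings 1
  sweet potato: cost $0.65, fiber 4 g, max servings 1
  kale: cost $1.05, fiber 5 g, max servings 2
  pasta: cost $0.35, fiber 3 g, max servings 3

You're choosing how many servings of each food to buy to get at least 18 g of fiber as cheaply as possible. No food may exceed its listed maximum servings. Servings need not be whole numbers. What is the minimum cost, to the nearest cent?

$2.47

Cost per g of fiber: peanut butter $0.1167, pasta $0.1167, sweet potato $0.1625, kale $0.2100.
Take 1 serving of peanut butter: +3.0 g fiber for $0.35 (total $0.35, still need 15.0 g).
Take 3 servings of pasta: +9.0 g fiber for $1.05 (total $1.40, still need 6.0 g).
Take 1 serving of sweet potato: +4.0 g fiber for $0.65 (total $2.05, still need 2.0 g).
Take 0.4 servings of kale: +2.0 g fiber for $0.42 (total $2.47, still need 0.0 g).
Filling from the cheapest source first is optimal under one linear minimum: $2.47.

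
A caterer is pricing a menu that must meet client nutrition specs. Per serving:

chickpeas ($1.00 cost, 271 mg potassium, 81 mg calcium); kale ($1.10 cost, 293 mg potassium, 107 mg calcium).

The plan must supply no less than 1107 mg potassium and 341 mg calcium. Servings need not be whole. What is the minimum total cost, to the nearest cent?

$4.09

With two linear requirements the optimum uses one or two foods; enumerate the corners.
chickpeas only: max(1107/271, 341/81) = 4.21 servings → $4.21.
kale only: max(1107/293, 341/107) = 3.778 servings → $4.16.
chickpeas + kale with both tight: 3.521 servings and 0.5213 servings → $4.09.
The minimum over all feasible corners is $4.09.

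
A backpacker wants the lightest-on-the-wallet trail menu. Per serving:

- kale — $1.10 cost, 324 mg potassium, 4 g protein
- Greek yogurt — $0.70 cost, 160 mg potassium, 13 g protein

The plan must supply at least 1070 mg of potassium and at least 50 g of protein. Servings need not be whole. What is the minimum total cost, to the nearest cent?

Check every corner: each single food scaled to meet both minima, and each pair solved so both constraints bind.
kale only: max(1070/324, 50/4) = 12.5 servings → $13.75.
Greek yogurt only: max(1070/160, 50/13) = 6.688 servings → $4.68.
kale + Greek yogurt with both tight: 1.655 servings and 3.337 servings → $4.16.
The minimum over all feasible corners is $4.16.

$4.16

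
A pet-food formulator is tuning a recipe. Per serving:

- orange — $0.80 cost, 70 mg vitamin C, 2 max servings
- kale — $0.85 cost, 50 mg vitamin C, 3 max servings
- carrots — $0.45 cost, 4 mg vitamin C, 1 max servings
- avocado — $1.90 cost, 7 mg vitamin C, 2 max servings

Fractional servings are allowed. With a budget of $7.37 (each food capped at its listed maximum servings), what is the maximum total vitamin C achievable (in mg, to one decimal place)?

Vitamin C per dollar: orange 87.5, kale 58.82, carrots 8.889, avocado 3.684.
Take 2 servings of orange: spends $1.60, +140.0 mg vitamin C (running total 140.0 mg).
Take 3 servings of kale: spends $2.55, +150.0 mg vitamin C (running total 290.0 mg).
Take 1 serving of carrots: spends $0.45, +4.0 mg vitamin C (running total 294.0 mg).
Take 1.458 servings of avocado: spends $2.77, +10.2 mg vitamin C (running total 304.2 mg).
Greedy by best ratio exhausts the cost allowance optimally: 304.2 mg.

304.2 mg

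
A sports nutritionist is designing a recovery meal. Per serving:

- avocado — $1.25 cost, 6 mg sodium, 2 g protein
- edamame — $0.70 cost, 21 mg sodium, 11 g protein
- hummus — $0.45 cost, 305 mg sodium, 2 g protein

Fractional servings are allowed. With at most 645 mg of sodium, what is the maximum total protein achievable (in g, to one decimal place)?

337.9 g

Protein per mg sodium: edamame 0.5238, avocado 0.3333, hummus 0.006557.
With no serving limits, spend the whole sodium allowance on edamame: 645 mg / 21 mg × 11 g = 337.9 g.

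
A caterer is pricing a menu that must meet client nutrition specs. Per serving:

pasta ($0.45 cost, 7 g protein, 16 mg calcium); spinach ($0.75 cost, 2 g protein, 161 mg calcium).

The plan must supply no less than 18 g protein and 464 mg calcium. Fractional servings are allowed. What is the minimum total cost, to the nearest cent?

$2.84

Compare the cost at each extreme point of the feasible region.
pasta only: max(18/7, 464/16) = 29 servings → $13.05.
spinach only: max(18/2, 464/161) = 9 servings → $6.75.
pasta + spinach with both tight: 1.799 servings and 2.703 servings → $2.84.
Cheapest feasible corner: $2.84.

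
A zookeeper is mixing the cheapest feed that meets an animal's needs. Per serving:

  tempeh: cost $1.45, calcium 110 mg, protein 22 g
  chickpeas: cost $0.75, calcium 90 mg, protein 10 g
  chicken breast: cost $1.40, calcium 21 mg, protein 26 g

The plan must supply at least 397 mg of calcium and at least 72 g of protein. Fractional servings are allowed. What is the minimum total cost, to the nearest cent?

tempeh only: max(397/110, 72/22) = 3.609 servings → $5.23.
chickpeas only: max(397/90, 72/10) = 7.2 servings → $5.40.
chicken breast only: max(397/21, 72/26) = 18.9 servings → $26.47.
tempeh + chickpeas with both tight: 2.852 servings and 0.925 servings → $4.83.
tempeh + chicken breast: the both-tight solution has a negative serving — not a feasible corner.
chickpeas + chicken breast with both tight: 4.136 servings and 1.178 servings → $4.75.
So the least-cost plan costs $4.75.

$4.75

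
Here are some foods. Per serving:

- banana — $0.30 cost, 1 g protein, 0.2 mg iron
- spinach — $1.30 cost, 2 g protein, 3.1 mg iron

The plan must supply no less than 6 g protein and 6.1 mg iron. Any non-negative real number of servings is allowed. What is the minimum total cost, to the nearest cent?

banana only: max(6/1, 6.1/0.2) = 30.5 servings → $9.15.
spinach only: max(6/2, 6.1/3.1) = 3 servings → $3.90.
banana + spinach with both tight: 2.37 servings and 1.815 servings → $3.07.
Cheapest feasible corner: $3.07.

$3.07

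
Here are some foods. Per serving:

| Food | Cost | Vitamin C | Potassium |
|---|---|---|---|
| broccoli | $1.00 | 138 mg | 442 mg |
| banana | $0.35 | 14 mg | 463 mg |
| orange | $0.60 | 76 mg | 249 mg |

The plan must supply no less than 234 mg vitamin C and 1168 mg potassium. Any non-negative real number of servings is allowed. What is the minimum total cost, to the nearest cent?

The cheapest plan sits at a corner of the feasible region — with two constraints it uses at most two foods.
broccoli only: max(234/138, 1168/442) = 2.643 servings → $2.64.
banana only: max(234/14, 1168/463) = 16.71 servings → $5.85.
orange only: max(234/76, 1168/249) = 4.691 servings → $2.81.
broccoli + banana with both tight: 1.594 servings and 1.001 servings → $1.94.
broccoli + orange: intersection lies outside the first quadrant.
banana + orange with both tight: 0.9621 servings and 2.902 servings → $2.08.
Cheapest feasible corner: $1.94.

$1.94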